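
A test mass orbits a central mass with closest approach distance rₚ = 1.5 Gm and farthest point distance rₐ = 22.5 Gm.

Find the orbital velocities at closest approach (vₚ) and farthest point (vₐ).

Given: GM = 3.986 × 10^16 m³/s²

Convert to SI: rₚ = 1.5 Gm = 1.5e+09 m; rₐ = 22.5 Gm = 2.25e+10 m.
Use the vis-viva equation v² = GM(2/r − 1/a) with a = (rₚ + rₐ)/2 = (1.5e+09 + 2.25e+10)/2 = 1.2e+10 m.
vₚ = √(GM · (2/rₚ − 1/a)) = √(3.986e+16 · (2/1.5e+09 − 1/1.2e+10)) m/s ≈ 7059 m/s = 7.059 km/s.
vₐ = √(GM · (2/rₐ − 1/a)) = √(3.986e+16 · (2/2.25e+10 − 1/1.2e+10)) m/s ≈ 470.6 m/s = 470.6 m/s.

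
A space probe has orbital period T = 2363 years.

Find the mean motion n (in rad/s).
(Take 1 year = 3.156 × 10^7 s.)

Convert to SI: T = 2363 years = 7.45763e+10 s.
n = 2π / T.
n = 2π / 7.45763e+10 s ≈ 8.425e-11 rad/s.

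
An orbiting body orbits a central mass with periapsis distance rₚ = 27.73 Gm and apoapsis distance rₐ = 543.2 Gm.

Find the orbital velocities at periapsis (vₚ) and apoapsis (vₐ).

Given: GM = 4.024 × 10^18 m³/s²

Convert to SI: rₚ = 27.73 Gm = 2.773e+10 m; rₐ = 543.2 Gm = 5.432e+11 m.
Use the vis-viva equation v² = GM(2/r − 1/a) with a = (rₚ + rₐ)/2 = (2.773e+10 + 5.432e+11)/2 = 2.85465e+11 m.
vₚ = √(GM · (2/rₚ − 1/a)) = √(4.024e+18 · (2/2.773e+10 − 1/2.85465e+11)) m/s ≈ 1.662e+04 m/s = 16.62 km/s.
vₐ = √(GM · (2/rₐ − 1/a)) = √(4.024e+18 · (2/5.432e+11 − 1/2.85465e+11)) m/s ≈ 848.3 m/s = 848.3 m/s.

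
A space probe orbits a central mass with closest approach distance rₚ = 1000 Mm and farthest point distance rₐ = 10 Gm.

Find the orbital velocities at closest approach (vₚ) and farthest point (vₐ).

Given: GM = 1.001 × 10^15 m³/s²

Convert to SI: rₚ = 1000 Mm = 1e+09 m; rₐ = 10 Gm = 1e+10 m.
Use the vis-viva equation v² = GM(2/r − 1/a) with a = (rₚ + rₐ)/2 = (1e+09 + 1e+10)/2 = 5.5e+09 m.
vₚ = √(GM · (2/rₚ − 1/a)) = √(1.001e+15 · (2/1e+09 − 1/5.5e+09)) m/s ≈ 1349 m/s = 1.349 km/s.
vₐ = √(GM · (2/rₐ − 1/a)) = √(1.001e+15 · (2/1e+10 − 1/5.5e+09)) m/s ≈ 134.9 m/s = 134.9 m/s.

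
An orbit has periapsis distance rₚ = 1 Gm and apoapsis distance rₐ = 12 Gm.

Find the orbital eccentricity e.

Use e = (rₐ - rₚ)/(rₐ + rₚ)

Convert to SI: rₚ = 1 Gm = 1e+09 m; rₐ = 12 Gm = 1.2e+10 m.
e = (rₐ − rₚ) / (rₐ + rₚ).
e = (1.2e+10 − 1e+09) / (1.2e+10 + 1e+09) = 1.1e+10 / 1.3e+10 ≈ 0.8462.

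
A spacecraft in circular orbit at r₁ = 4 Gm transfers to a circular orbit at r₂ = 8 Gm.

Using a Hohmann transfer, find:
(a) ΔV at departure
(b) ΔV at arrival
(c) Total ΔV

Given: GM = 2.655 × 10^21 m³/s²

Convert to SI: r₁ = 4 Gm = 4e+09 m; r₂ = 8 Gm = 8e+09 m.
Transfer semi-major axis: a_t = (r₁ + r₂)/2 = (4e+09 + 8e+09)/2 = 6e+09 m.
Circular speeds: v₁ = √(GM/r₁) = 814709 m/s, v₂ = √(GM/r₂) = 576086 m/s.
Transfer speeds (vis-viva v² = GM(2/r − 1/a_t)): v₁ᵗ = 940744 m/s, v₂ᵗ = 470372 m/s.
(a) ΔV₁ = |v₁ᵗ − v₁| ≈ 1.26e+05 m/s = 126 km/s.
(b) ΔV₂ = |v₂ − v₂ᵗ| ≈ 1.057e+05 m/s = 105.7 km/s.
(c) ΔV_total = ΔV₁ + ΔV₂ ≈ 2.317e+05 m/s = 231.7 km/s.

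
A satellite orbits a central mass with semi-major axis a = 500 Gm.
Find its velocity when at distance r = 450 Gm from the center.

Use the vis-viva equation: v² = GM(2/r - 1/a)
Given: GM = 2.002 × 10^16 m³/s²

Convert to SI: a = 500 Gm = 5e+11 m; r = 450 Gm = 4.5e+11 m.
Vis-viva: v = √(GM · (2/r − 1/a)).
2/r − 1/a = 2/4.5e+11 − 1/5e+11 = 2.44444e-12 m⁻¹.
v = √(2.002e+16 · 2.44444e-12) m/s ≈ 221.2 m/s = 221.2 m/s.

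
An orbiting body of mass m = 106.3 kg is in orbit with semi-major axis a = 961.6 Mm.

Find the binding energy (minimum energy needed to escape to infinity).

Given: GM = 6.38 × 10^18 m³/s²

Convert to SI: a = 961.6 Mm = 9.616e+08 m.
Total orbital energy is E = −GMm/(2a); binding energy is E_bind = −E = GMm/(2a).
E_bind = 6.38e+18 · 106.3 / (2 · 9.616e+08) J ≈ 3.526e+11 J = 352.6 GJ.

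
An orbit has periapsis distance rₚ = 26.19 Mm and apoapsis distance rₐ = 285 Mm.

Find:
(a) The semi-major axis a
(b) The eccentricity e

Convert to SI: rₚ = 26.19 Mm = 2.619e+07 m; rₐ = 285 Mm = 2.85e+08 m.
(a) a = (rₚ + rₐ) / 2 = (2.619e+07 + 2.85e+08) / 2 ≈ 1.556e+08 m = 155.6 Mm.
(b) e = (rₐ − rₚ) / (rₐ + rₚ) = (2.85e+08 − 2.619e+07) / (2.85e+08 + 2.619e+07) ≈ 0.8317.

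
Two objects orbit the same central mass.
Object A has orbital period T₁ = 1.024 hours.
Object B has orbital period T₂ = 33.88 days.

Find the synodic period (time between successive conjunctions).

Convert to SI: T₁ = 1.024 hours = 3686.4 s; T₂ = 33.88 days = 2.92723e+06 s.
T_syn = |T₁ · T₂ / (T₁ − T₂)|.
T_syn = |3686.4 · 2.92723e+06 / (3686.4 − 2.92723e+06)| s ≈ 3691 s = 1.025 hours.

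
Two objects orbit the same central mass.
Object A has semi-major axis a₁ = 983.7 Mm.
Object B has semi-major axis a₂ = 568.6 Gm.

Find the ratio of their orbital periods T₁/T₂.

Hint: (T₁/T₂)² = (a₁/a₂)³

Convert to SI: a₁ = 983.7 Mm = 9.837e+08 m; a₂ = 568.6 Gm = 5.686e+11 m.
From Kepler's third law, (T₁/T₂)² = (a₁/a₂)³, so T₁/T₂ = (a₁/a₂)^(3/2).
a₁/a₂ = 9.837e+08 / 5.686e+11 = 0.00173004.
T₁/T₂ = (0.00173004)^(3/2) ≈ 7.196e-05.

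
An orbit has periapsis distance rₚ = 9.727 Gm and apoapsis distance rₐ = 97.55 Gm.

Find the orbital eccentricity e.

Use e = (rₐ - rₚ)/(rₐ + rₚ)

Convert to SI: rₚ = 9.727 Gm = 9.727e+09 m; rₐ = 97.55 Gm = 9.755e+10 m.
e = (rₐ − rₚ) / (rₐ + rₚ).
e = (9.755e+10 − 9.727e+09) / (9.755e+10 + 9.727e+09) = 8.7823e+10 / 1.07277e+11 ≈ 0.8187.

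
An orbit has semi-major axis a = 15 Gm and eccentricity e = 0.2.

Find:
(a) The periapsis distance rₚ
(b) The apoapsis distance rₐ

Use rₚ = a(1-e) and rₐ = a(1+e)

Convert to SI: a = 15 Gm = 1.5e+10 m.
(a) rₚ = a(1 − e) = 1.5e+10 · (1 − 0.2) = 1.5e+10 · 0.8 ≈ 1.2e+10 m = 12 Gm.
(b) rₐ = a(1 + e) = 1.5e+10 · (1 + 0.2) = 1.5e+10 · 1.2 ≈ 1.8e+10 m = 18 Gm.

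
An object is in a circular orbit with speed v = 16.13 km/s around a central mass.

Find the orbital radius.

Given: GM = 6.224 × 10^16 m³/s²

Convert to SI: v = 16.13 km/s = 16130 m/s.
For a circular orbit, v² = GM / r, so r = GM / v².
r = 6.224e+16 / (16130)² m ≈ 2.392e+08 m = 2.392 × 10^8 m.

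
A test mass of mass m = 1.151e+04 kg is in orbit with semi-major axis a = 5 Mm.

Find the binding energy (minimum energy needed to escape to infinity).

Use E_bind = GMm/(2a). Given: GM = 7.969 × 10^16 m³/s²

Convert to SI: a = 5 Mm = 5e+06 m.
Total orbital energy is E = −GMm/(2a); binding energy is E_bind = −E = GMm/(2a).
E_bind = 7.969e+16 · 1.151e+04 / (2 · 5e+06) J ≈ 9.172e+13 J = 91.72 TJ.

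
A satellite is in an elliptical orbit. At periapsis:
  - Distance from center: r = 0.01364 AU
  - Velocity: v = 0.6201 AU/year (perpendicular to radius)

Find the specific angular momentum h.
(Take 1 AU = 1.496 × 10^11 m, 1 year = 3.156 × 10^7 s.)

Convert to SI: r = 0.01364 AU = 2.04054e+09 m; v = 0.6201 AU/year = 2939.38 m/s.
With v perpendicular to r, h = r · v.
h = 2.04054e+09 · 2939.38 m²/s ≈ 5.998e+12 m²/s.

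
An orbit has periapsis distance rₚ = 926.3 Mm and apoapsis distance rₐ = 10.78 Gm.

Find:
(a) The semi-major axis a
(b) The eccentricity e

Convert to SI: rₚ = 926.3 Mm = 9.263e+08 m; rₐ = 10.78 Gm = 1.078e+10 m.
(a) a = (rₚ + rₐ) / 2 = (9.263e+08 + 1.078e+10) / 2 ≈ 5.853e+09 m = 5.853 Gm.
(b) e = (rₐ − rₚ) / (rₐ + rₚ) = (1.078e+10 − 9.263e+08) / (1.078e+10 + 9.263e+08) ≈ 0.8417.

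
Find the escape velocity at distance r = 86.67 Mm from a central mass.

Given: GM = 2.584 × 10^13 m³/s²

Convert to SI: r = 86.67 Mm = 8.667e+07 m.
Escape velocity comes from setting total energy to zero: ½v² − GM/r = 0 ⇒ v_esc = √(2GM / r).
v_esc = √(2 · 2.584e+13 / 8.667e+07) m/s ≈ 772.2 m/s = 772.2 m/s.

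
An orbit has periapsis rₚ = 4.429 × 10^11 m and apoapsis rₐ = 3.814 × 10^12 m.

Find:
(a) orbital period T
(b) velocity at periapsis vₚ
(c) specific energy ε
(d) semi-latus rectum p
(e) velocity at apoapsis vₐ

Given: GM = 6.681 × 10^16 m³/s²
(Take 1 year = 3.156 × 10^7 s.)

(a) With a = (rₚ + rₐ)/2 = 2.12845e+12 m, T = 2π √(a³/GM) = 2π √((2.12845e+12)³/6.681e+16) s ≈ 7.548e+10 s
(b) With a = (rₚ + rₐ)/2 = 2.12845e+12 m, vₚ = √(GM (2/rₚ − 1/a)) = √(6.681e+16 · (2/4.429e+11 − 1/2.12845e+12)) m/s ≈ 519.9 m/s
(c) With a = (rₚ + rₐ)/2 = 2.12845e+12 m, ε = −GM/(2a) = −6.681e+16/(2 · 2.12845e+12) J/kg ≈ -1.569e+04 J/kg
(d) From a = (rₚ + rₐ)/2 = 2.12845e+12 m and e = (rₐ − rₚ)/(rₐ + rₚ) = 0.791914, p = a(1 − e²) = 2.12845e+12 · (1 − (0.791914)²) ≈ 7.936e+11 m
(e) With a = (rₚ + rₐ)/2 = 2.12845e+12 m, vₐ = √(GM (2/rₐ − 1/a)) = √(6.681e+16 · (2/3.814e+12 − 1/2.12845e+12)) m/s ≈ 60.37 m/s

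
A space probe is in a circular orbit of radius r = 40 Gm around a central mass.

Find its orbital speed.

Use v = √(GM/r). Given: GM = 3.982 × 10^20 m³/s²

Convert to SI: r = 40 Gm = 4e+10 m.
For a circular orbit, gravity supplies the centripetal force, so v = √(GM / r).
v = √(3.982e+20 / 4e+10) m/s ≈ 9.977e+04 m/s = 99.77 km/s.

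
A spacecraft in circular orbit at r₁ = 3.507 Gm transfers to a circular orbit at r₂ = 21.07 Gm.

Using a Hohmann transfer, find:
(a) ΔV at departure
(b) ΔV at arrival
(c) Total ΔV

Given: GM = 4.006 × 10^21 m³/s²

Convert to SI: r₁ = 3.507 Gm = 3.507e+09 m; r₂ = 21.07 Gm = 2.107e+10 m.
Transfer semi-major axis: a_t = (r₁ + r₂)/2 = (3.507e+09 + 2.107e+10)/2 = 1.22885e+10 m.
Circular speeds: v₁ = √(GM/r₁) = 1.06878e+06 m/s, v₂ = √(GM/r₂) = 436037 m/s.
Transfer speeds (vis-viva v² = GM(2/r − 1/a_t)): v₁ᵗ = 1.39949e+06 m/s, v₂ᵗ = 232939 m/s.
(a) ΔV₁ = |v₁ᵗ − v₁| ≈ 3.307e+05 m/s = 330.7 km/s.
(b) ΔV₂ = |v₂ − v₂ᵗ| ≈ 2.031e+05 m/s = 203.1 km/s.
(c) ΔV_total = ΔV₁ + ΔV₂ ≈ 5.338e+05 m/s = 533.8 km/s.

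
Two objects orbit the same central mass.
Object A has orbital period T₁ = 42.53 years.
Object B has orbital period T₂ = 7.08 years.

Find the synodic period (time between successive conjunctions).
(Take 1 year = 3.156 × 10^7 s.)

Convert to SI: T₁ = 42.53 years = 1.34225e+09 s; T₂ = 7.08 years = 2.23445e+08 s.
T_syn = |T₁ · T₂ / (T₁ − T₂)|.
T_syn = |1.34225e+09 · 2.23445e+08 / (1.34225e+09 − 2.23445e+08)| s ≈ 2.681e+08 s = 8.494 years.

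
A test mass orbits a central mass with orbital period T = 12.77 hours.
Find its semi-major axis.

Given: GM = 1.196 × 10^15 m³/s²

Convert to SI: T = 12.77 hours = 45972 s.
Invert Kepler's third law: a = (GM · T² / (4π²))^(1/3).
Substituting T = 45972 s and GM = 1.196e+15 m³/s²:
a = (1.196e+15 · (45972)² / (4π²))^(1/3) m
a ≈ 4.001e+07 m = 40.01 Mm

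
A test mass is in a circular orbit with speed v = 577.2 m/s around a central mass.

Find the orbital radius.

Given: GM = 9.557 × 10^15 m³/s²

For a circular orbit, v² = GM / r, so r = GM / v².
r = 9.557e+15 / (577.2)² m ≈ 2.869e+10 m = 28.69 Gm.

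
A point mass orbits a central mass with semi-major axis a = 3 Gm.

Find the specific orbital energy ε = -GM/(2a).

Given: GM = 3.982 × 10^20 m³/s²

Convert to SI: a = 3 Gm = 3e+09 m.
ε = −GM / (2a).
ε = −3.982e+20 / (2 · 3e+09) J/kg ≈ -6.637e+10 J/kg = -66.37 GJ/kg.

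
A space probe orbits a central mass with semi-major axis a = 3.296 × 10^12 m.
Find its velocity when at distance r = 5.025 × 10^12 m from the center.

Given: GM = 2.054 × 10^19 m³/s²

Vis-viva: v = √(GM · (2/r − 1/a)).
2/r − 1/a = 2/5.025e+12 − 1/3.296e+12 = 9.46119e-14 m⁻¹.
v = √(2.054e+19 · 9.46119e-14) m/s ≈ 1394 m/s = 1.394 km/s.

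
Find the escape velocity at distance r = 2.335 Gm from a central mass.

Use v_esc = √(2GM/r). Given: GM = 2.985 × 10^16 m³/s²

Convert to SI: r = 2.335 Gm = 2.335e+09 m.
Escape velocity comes from setting total energy to zero: ½v² − GM/r = 0 ⇒ v_esc = √(2GM / r).
v_esc = √(2 · 2.985e+16 / 2.335e+09) m/s ≈ 5056 m/s = 5.056 km/s.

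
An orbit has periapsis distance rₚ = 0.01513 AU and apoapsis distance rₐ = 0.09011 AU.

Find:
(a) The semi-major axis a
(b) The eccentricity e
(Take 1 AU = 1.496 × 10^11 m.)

Convert to SI: rₚ = 0.01513 AU = 2.26345e+09 m; rₐ = 0.09011 AU = 1.34805e+10 m.
(a) a = (rₚ + rₐ) / 2 = (2.26345e+09 + 1.34805e+10) / 2 ≈ 7.872e+09 m = 0.05262 AU.
(b) e = (rₐ − rₚ) / (rₐ + rₚ) = (1.34805e+10 − 2.26345e+09) / (1.34805e+10 + 2.26345e+09) ≈ 0.7125.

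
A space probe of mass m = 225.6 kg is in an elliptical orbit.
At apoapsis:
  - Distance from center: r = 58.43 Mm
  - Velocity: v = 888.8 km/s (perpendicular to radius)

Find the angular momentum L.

Convert to SI: r = 58.43 Mm = 5.843e+07 m; v = 888.8 km/s = 888800 m/s.
Since v is perpendicular to r, L = m · v · r.
L = 225.6 · 888800 · 5.843e+07 kg·m²/s ≈ 1.172e+16 kg·m²/s.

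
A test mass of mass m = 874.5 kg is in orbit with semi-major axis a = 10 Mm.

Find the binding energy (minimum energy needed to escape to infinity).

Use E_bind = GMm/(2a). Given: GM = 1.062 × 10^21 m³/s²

Convert to SI: a = 10 Mm = 1e+07 m.
Total orbital energy is E = −GMm/(2a); binding energy is E_bind = −E = GMm/(2a).
E_bind = 1.062e+21 · 874.5 / (2 · 1e+07) J ≈ 4.644e+16 J = 46.44 PJ.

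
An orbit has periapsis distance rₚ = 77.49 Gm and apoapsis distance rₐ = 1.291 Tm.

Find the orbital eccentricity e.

Convert to SI: rₚ = 77.49 Gm = 7.749e+10 m; rₐ = 1.291 Tm = 1.291e+12 m.
e = (rₐ − rₚ) / (rₐ + rₚ).
e = (1.291e+12 − 7.749e+10) / (1.291e+12 + 7.749e+10) = 1.21351e+12 / 1.36849e+12 ≈ 0.8868.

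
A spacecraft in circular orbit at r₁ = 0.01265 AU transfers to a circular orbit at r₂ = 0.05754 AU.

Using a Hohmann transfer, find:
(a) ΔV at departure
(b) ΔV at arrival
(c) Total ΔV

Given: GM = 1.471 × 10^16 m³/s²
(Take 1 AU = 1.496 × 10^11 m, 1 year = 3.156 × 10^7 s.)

Convert to SI: r₁ = 0.01265 AU = 1.89244e+09 m; r₂ = 0.05754 AU = 8.60798e+09 m.
Transfer semi-major axis: a_t = (r₁ + r₂)/2 = (1.89244e+09 + 8.60798e+09)/2 = 5.25021e+09 m.
Circular speeds: v₁ = √(GM/r₁) = 2788.02 m/s, v₂ = √(GM/r₂) = 1307.24 m/s.
Transfer speeds (vis-viva v² = GM(2/r − 1/a_t)): v₁ᵗ = 3569.91 m/s, v₂ᵗ = 784.835 m/s.
(a) ΔV₁ = |v₁ᵗ − v₁| ≈ 781.9 m/s = 0.165 AU/year.
(b) ΔV₂ = |v₂ − v₂ᵗ| ≈ 522.4 m/s = 0.1102 AU/year.
(c) ΔV_total = ΔV₁ + ΔV₂ ≈ 1304 m/s = 0.2752 AU/year.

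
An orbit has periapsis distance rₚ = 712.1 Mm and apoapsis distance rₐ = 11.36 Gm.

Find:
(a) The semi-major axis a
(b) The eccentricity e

Convert to SI: rₚ = 712.1 Mm = 7.121e+08 m; rₐ = 11.36 Gm = 1.136e+10 m.
(a) a = (rₚ + rₐ) / 2 = (7.121e+08 + 1.136e+10) / 2 ≈ 6.036e+09 m = 6.036 Gm.
(b) e = (rₐ − rₚ) / (rₐ + rₚ) = (1.136e+10 − 7.121e+08) / (1.136e+10 + 7.121e+08) ≈ 0.882.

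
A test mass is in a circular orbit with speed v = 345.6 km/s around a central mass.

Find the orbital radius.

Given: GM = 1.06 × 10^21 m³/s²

Convert to SI: v = 345.6 km/s = 345600 m/s.
For a circular orbit, v² = GM / r, so r = GM / v².
r = 1.06e+21 / (345600)² m ≈ 8.875e+09 m = 8.875 Gm.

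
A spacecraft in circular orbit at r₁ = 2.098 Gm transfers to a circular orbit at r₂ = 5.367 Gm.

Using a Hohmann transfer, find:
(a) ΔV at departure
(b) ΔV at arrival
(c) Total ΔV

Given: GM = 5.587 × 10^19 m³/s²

Convert to SI: r₁ = 2.098 Gm = 2.098e+09 m; r₂ = 5.367 Gm = 5.367e+09 m.
Transfer semi-major axis: a_t = (r₁ + r₂)/2 = (2.098e+09 + 5.367e+09)/2 = 3.7325e+09 m.
Circular speeds: v₁ = √(GM/r₁) = 163187 m/s, v₂ = √(GM/r₂) = 102029 m/s.
Transfer speeds (vis-viva v² = GM(2/r − 1/a_t)): v₁ᵗ = 195683 m/s, v₂ᵗ = 76493.8 m/s.
(a) ΔV₁ = |v₁ᵗ − v₁| ≈ 3.25e+04 m/s = 32.5 km/s.
(b) ΔV₂ = |v₂ − v₂ᵗ| ≈ 2.554e+04 m/s = 25.54 km/s.
(c) ΔV_total = ΔV₁ + ΔV₂ ≈ 5.803e+04 m/s = 58.03 km/s.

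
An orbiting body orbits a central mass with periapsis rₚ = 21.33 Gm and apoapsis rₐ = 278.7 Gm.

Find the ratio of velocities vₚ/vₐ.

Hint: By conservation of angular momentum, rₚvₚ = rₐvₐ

Convert to SI: rₚ = 21.33 Gm = 2.133e+10 m; rₐ = 278.7 Gm = 2.787e+11 m.
Conservation of angular momentum gives rₚvₚ = rₐvₐ, so vₚ/vₐ = rₐ/rₚ.
vₚ/vₐ = 2.787e+11 / 2.133e+10 ≈ 13.07.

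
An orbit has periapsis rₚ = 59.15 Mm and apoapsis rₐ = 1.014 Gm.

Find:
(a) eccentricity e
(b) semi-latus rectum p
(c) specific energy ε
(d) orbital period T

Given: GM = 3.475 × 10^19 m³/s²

Convert to SI: rₚ = 59.15 Mm = 5.915e+07 m; rₐ = 1.014 Gm = 1.014e+09 m.
(a) e = (rₐ − rₚ)/(rₐ + rₚ) = (1.014e+09 − 5.915e+07)/(1.014e+09 + 5.915e+07) ≈ 0.8898
(b) From a = (rₚ + rₐ)/2 = 5.36575e+08 m and e = (rₐ − rₚ)/(rₐ + rₚ) = 0.889764, p = a(1 − e²) = 5.36575e+08 · (1 − (0.889764)²) ≈ 1.118e+08 m
(c) With a = (rₚ + rₐ)/2 = 5.36575e+08 m, ε = −GM/(2a) = −3.475e+19/(2 · 5.36575e+08) J/kg ≈ -3.238e+10 J/kg
(d) With a = (rₚ + rₐ)/2 = 5.36575e+08 m, T = 2π √(a³/GM) = 2π √((5.36575e+08)³/3.475e+19) s ≈ 1.325e+04 s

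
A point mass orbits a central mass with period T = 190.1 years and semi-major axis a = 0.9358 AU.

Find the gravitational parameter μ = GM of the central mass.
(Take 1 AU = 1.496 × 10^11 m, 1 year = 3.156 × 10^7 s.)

Convert to SI: T = 190.1 years = 5.99956e+09 s; a = 0.9358 AU = 1.39996e+11 m.
GM = 4π² · a³ / T².
GM = 4π² · (1.39996e+11)³ / (5.99956e+09)² m³/s² ≈ 3.009e+15 m³/s² = 3.009 × 10^15 m³/s².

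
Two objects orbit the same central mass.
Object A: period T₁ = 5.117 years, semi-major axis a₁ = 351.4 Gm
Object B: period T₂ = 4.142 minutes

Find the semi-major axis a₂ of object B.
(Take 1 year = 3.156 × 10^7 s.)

Convert to SI: T₁ = 5.117 years = 1.61493e+08 s; a₁ = 351.4 Gm = 3.514e+11 m; T₂ = 4.142 minutes = 248.52 s.
Kepler's third law: (T₁/T₂)² = (a₁/a₂)³ ⇒ a₂ = a₁ · (T₂/T₁)^(2/3).
T₂/T₁ = 248.52 / 1.61493e+08 = 1.53889e-06.
a₂ = 3.514e+11 · (1.53889e-06)^(2/3) m ≈ 4.684e+07 m = 46.84 Mm.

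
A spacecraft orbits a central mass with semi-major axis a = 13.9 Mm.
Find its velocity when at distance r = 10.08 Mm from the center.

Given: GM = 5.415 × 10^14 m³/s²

Convert to SI: a = 13.9 Mm = 1.39e+07 m; r = 10.08 Mm = 1.008e+07 m.
Vis-viva: v = √(GM · (2/r − 1/a)).
2/r − 1/a = 2/1.008e+07 − 1/1.39e+07 = 1.2647e-07 m⁻¹.
v = √(5.415e+14 · 1.2647e-07) m/s ≈ 8275 m/s = 8.275 km/s.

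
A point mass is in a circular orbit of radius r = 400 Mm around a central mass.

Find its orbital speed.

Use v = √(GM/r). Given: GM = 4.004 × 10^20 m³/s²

Convert to SI: r = 400 Mm = 4e+08 m.
For a circular orbit, gravity supplies the centripetal force, so v = √(GM / r).
v = √(4.004e+20 / 4e+08) m/s ≈ 1e+06 m/s = 1000 km/s.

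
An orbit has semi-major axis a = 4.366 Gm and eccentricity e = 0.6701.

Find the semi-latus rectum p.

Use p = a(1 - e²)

Convert to SI: a = 4.366 Gm = 4.366e+09 m.
p = a (1 − e²).
p = 4.366e+09 · (1 − (0.6701)²) = 4.366e+09 · 0.550966 ≈ 2.406e+09 m = 2.406 Gm.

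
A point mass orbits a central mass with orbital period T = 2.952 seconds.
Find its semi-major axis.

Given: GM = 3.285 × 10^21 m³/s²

Invert Kepler's third law: a = (GM · T² / (4π²))^(1/3).
Substituting T = 2.952 s and GM = 3.285e+21 m³/s²:
a = (3.285e+21 · (2.952)² / (4π²))^(1/3) m
a ≈ 8.984e+06 m = 8.984 Mm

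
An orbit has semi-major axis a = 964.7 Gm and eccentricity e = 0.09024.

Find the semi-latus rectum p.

Convert to SI: a = 964.7 Gm = 9.647e+11 m.
p = a (1 − e²).
p = 9.647e+11 · (1 − (0.09024)²) = 9.647e+11 · 0.991857 ≈ 9.568e+11 m = 956.8 Gm.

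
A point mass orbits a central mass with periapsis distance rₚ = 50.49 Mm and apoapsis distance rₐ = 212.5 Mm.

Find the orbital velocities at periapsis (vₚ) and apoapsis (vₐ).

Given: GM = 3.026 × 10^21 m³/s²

Convert to SI: rₚ = 50.49 Mm = 5.049e+07 m; rₐ = 212.5 Mm = 2.125e+08 m.
Use the vis-viva equation v² = GM(2/r − 1/a) with a = (rₚ + rₐ)/2 = (5.049e+07 + 2.125e+08)/2 = 1.31495e+08 m.
vₚ = √(GM · (2/rₚ − 1/a)) = √(3.026e+21 · (2/5.049e+07 − 1/1.31495e+08)) m/s ≈ 9.841e+06 m/s = 9841 km/s.
vₐ = √(GM · (2/rₐ − 1/a)) = √(3.026e+21 · (2/2.125e+08 − 1/1.31495e+08)) m/s ≈ 2.338e+06 m/s = 2338 km/s.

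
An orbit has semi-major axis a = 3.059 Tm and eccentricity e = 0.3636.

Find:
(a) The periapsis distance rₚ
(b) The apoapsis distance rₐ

Convert to SI: a = 3.059 Tm = 3.059e+12 m.
(a) rₚ = a(1 − e) = 3.059e+12 · (1 − 0.3636) = 3.059e+12 · 0.6364 ≈ 1.947e+12 m = 1.947 Tm.
(b) rₐ = a(1 + e) = 3.059e+12 · (1 + 0.3636) = 3.059e+12 · 1.3636 ≈ 4.171e+12 m = 4.171 Tm.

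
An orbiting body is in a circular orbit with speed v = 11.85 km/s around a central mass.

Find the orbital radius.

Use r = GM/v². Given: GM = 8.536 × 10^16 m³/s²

Convert to SI: v = 11.85 km/s = 11850 m/s.
For a circular orbit, v² = GM / r, so r = GM / v².
r = 8.536e+16 / (11850)² m ≈ 6.079e+08 m = 607.9 Mm.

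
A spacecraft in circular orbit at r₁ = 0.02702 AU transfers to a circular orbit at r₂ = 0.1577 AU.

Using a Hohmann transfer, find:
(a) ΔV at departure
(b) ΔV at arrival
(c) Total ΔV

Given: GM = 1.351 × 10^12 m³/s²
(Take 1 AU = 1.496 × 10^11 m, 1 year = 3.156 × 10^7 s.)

Convert to SI: r₁ = 0.02702 AU = 4.04219e+09 m; r₂ = 0.1577 AU = 2.35919e+10 m.
Transfer semi-major axis: a_t = (r₁ + r₂)/2 = (4.04219e+09 + 2.35919e+10)/2 = 1.38171e+10 m.
Circular speeds: v₁ = √(GM/r₁) = 18.2818 m/s, v₂ = √(GM/r₂) = 7.56739 m/s.
Transfer speeds (vis-viva v² = GM(2/r − 1/a_t)): v₁ᵗ = 23.8887 m/s, v₂ᵗ = 4.09305 m/s.
(a) ΔV₁ = |v₁ᵗ − v₁| ≈ 5.607 m/s = 0.001183 AU/year.
(b) ΔV₂ = |v₂ − v₂ᵗ| ≈ 3.474 m/s = 0.000733 AU/year.
(c) ΔV_total = ΔV₁ + ΔV₂ ≈ 9.081 m/s = 0.001916 AU/year.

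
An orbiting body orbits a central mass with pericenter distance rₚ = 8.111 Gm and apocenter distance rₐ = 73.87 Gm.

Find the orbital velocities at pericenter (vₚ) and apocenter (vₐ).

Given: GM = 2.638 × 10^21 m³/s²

Convert to SI: rₚ = 8.111 Gm = 8.111e+09 m; rₐ = 73.87 Gm = 7.387e+10 m.
Use the vis-viva equation v² = GM(2/r − 1/a) with a = (rₚ + rₐ)/2 = (8.111e+09 + 7.387e+10)/2 = 4.09905e+10 m.
vₚ = √(GM · (2/rₚ − 1/a)) = √(2.638e+21 · (2/8.111e+09 − 1/4.09905e+10)) m/s ≈ 7.656e+05 m/s = 765.6 km/s.
vₐ = √(GM · (2/rₐ − 1/a)) = √(2.638e+21 · (2/7.387e+10 − 1/4.09905e+10)) m/s ≈ 8.406e+04 m/s = 84.06 km/s.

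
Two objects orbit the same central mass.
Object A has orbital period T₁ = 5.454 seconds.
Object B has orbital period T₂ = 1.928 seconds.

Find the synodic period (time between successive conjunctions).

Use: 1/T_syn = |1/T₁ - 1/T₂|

T_syn = |T₁ · T₂ / (T₁ − T₂)|.
T_syn = |5.454 · 1.928 / (5.454 − 1.928)| s ≈ 2.982 s = 2.982 seconds.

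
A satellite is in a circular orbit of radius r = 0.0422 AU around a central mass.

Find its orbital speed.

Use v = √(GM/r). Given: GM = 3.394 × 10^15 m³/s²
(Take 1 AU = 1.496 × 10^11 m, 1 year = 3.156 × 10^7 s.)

Convert to SI: r = 0.0422 AU = 6.31312e+09 m.
For a circular orbit, gravity supplies the centripetal force, so v = √(GM / r).
v = √(3.394e+15 / 6.31312e+09) m/s ≈ 733.2 m/s = 0.1547 AU/year.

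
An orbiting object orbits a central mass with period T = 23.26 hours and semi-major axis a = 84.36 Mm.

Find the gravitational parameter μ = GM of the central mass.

Convert to SI: T = 23.26 hours = 83736 s; a = 84.36 Mm = 8.436e+07 m.
GM = 4π² · a³ / T².
GM = 4π² · (8.436e+07)³ / (83736)² m³/s² ≈ 3.38e+15 m³/s² = 3.38 × 10^15 m³/s².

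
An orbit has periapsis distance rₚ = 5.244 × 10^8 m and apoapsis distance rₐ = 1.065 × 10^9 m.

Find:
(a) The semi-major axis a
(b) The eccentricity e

(a) a = (rₚ + rₐ) / 2 = (5.244e+08 + 1.065e+09) / 2 ≈ 7.947e+08 m = 7.947 × 10^8 m.
(b) e = (rₐ − rₚ) / (rₐ + rₚ) = (1.065e+09 − 5.244e+08) / (1.065e+09 + 5.244e+08) ≈ 0.3401.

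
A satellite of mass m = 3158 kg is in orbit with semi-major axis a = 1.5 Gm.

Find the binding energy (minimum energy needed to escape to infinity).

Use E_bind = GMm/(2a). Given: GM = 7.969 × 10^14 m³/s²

Convert to SI: a = 1.5 Gm = 1.5e+09 m.
Total orbital energy is E = −GMm/(2a); binding energy is E_bind = −E = GMm/(2a).
E_bind = 7.969e+14 · 3158 / (2 · 1.5e+09) J ≈ 8.389e+08 J = 838.9 MJ.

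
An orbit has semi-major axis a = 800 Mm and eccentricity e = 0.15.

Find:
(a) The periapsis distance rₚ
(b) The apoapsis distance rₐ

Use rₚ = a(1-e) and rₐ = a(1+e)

Convert to SI: a = 800 Mm = 8e+08 m.
(a) rₚ = a(1 − e) = 8e+08 · (1 − 0.15) = 8e+08 · 0.85 ≈ 6.8e+08 m = 680 Mm.
(b) rₐ = a(1 + e) = 8e+08 · (1 + 0.15) = 8e+08 · 1.15 ≈ 9.2e+08 m = 920 Mm.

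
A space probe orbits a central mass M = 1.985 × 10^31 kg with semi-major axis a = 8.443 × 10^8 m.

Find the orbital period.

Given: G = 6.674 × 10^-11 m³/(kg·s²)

GM = G · M = 6.674e-11 · 1.985e+31 = 1.32479e+21 m³/s².
Kepler's third law: T = 2π √(a³ / GM).
Substituting a = 8.443e+08 m and GM = 1.32479e+21 m³/s²:
T = 2π √((8.443e+08)³ / 1.32479e+21) s
T ≈ 4235 s = 1.176 hours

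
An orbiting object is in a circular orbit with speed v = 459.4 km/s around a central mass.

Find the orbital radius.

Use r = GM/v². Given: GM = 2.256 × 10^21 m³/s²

Convert to SI: v = 459.4 km/s = 459400 m/s.
For a circular orbit, v² = GM / r, so r = GM / v².
r = 2.256e+21 / (459400)² m ≈ 1.069e+10 m = 10.69 Gm.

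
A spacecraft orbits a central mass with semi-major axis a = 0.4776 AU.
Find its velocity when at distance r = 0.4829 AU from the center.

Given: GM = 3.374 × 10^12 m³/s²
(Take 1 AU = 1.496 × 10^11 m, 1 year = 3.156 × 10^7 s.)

Convert to SI: a = 0.4776 AU = 7.1449e+10 m; r = 0.4829 AU = 7.22418e+10 m.
Vis-viva: v = √(GM · (2/r − 1/a)).
2/r − 1/a = 2/7.22418e+10 − 1/7.1449e+10 = 1.36888e-11 m⁻¹.
v = √(3.374e+12 · 1.36888e-11) m/s ≈ 6.796 m/s = 0.001434 AU/year.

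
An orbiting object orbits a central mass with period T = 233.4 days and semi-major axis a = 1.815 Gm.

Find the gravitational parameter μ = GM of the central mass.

Convert to SI: T = 233.4 days = 2.01658e+07 s; a = 1.815 Gm = 1.815e+09 m.
GM = 4π² · a³ / T².
GM = 4π² · (1.815e+09)³ / (2.01658e+07)² m³/s² ≈ 5.804e+14 m³/s² = 5.804 × 10^14 m³/s².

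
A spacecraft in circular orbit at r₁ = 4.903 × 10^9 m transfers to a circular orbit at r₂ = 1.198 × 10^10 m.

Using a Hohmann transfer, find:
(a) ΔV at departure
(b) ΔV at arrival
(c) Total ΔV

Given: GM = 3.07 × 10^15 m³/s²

Transfer semi-major axis: a_t = (r₁ + r₂)/2 = (4.903e+09 + 1.198e+10)/2 = 8.4415e+09 m.
Circular speeds: v₁ = √(GM/r₁) = 791.295 m/s, v₂ = √(GM/r₂) = 506.222 m/s.
Transfer speeds (vis-viva v² = GM(2/r − 1/a_t)): v₁ᵗ = 942.664 m/s, v₂ᵗ = 385.8 m/s.
(a) ΔV₁ = |v₁ᵗ − v₁| ≈ 151.4 m/s = 151.4 m/s.
(b) ΔV₂ = |v₂ − v₂ᵗ| ≈ 120.4 m/s = 120.4 m/s.
(c) ΔV_total = ΔV₁ + ΔV₂ ≈ 271.8 m/s = 271.8 m/s.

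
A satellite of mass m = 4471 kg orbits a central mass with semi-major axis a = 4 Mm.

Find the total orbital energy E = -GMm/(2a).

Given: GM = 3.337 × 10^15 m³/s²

Convert to SI: a = 4 Mm = 4e+06 m.
E = −GMm / (2a).
E = −3.337e+15 · 4471 / (2 · 4e+06) J ≈ -1.865e+12 J = -1.865 TJ.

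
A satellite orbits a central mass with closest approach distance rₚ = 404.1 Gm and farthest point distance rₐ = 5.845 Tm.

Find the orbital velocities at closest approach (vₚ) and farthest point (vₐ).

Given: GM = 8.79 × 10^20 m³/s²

Convert to SI: rₚ = 404.1 Gm = 4.041e+11 m; rₐ = 5.845 Tm = 5.845e+12 m.
Use the vis-viva equation v² = GM(2/r − 1/a) with a = (rₚ + rₐ)/2 = (4.041e+11 + 5.845e+12)/2 = 3.12455e+12 m.
vₚ = √(GM · (2/rₚ − 1/a)) = √(8.79e+20 · (2/4.041e+11 − 1/3.12455e+12)) m/s ≈ 6.379e+04 m/s = 63.79 km/s.
vₐ = √(GM · (2/rₐ − 1/a)) = √(8.79e+20 · (2/5.845e+12 − 1/3.12455e+12)) m/s ≈ 4410 m/s = 4.41 km/s.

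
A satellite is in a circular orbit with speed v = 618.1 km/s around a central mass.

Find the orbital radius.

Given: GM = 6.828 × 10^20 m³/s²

Convert to SI: v = 618.1 km/s = 618100 m/s.
For a circular orbit, v² = GM / r, so r = GM / v².
r = 6.828e+20 / (618100)² m ≈ 1.787e+09 m = 1.787 Gm.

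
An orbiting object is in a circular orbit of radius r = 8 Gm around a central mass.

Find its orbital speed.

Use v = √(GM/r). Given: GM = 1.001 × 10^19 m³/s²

Convert to SI: r = 8 Gm = 8e+09 m.
For a circular orbit, gravity supplies the centripetal force, so v = √(GM / r).
v = √(1.001e+19 / 8e+09) m/s ≈ 3.537e+04 m/s = 35.37 km/s.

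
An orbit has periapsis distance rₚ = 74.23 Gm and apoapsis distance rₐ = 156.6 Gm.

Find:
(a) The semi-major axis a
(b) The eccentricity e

Convert to SI: rₚ = 74.23 Gm = 7.423e+10 m; rₐ = 156.6 Gm = 1.566e+11 m.
(a) a = (rₚ + rₐ) / 2 = (7.423e+10 + 1.566e+11) / 2 ≈ 1.154e+11 m = 115.4 Gm.
(b) e = (rₐ − rₚ) / (rₐ + rₚ) = (1.566e+11 − 7.423e+10) / (1.566e+11 + 7.423e+10) ≈ 0.3568.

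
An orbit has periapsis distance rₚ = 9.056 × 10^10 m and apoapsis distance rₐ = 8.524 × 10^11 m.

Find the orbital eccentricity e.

e = (rₐ − rₚ) / (rₐ + rₚ).
e = (8.524e+11 − 9.056e+10) / (8.524e+11 + 9.056e+10) = 7.6184e+11 / 9.4296e+11 ≈ 0.8079.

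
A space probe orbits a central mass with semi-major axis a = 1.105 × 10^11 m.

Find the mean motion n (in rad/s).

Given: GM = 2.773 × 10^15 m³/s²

n = √(GM / a³).
n = √(2.773e+15 / (1.105e+11)³) rad/s ≈ 1.434e-09 rad/s.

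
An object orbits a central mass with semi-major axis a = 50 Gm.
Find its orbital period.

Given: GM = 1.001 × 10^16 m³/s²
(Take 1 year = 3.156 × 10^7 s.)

Convert to SI: a = 50 Gm = 5e+10 m.
Kepler's third law: T = 2π √(a³ / GM).
Substituting a = 5e+10 m and GM = 1.001e+16 m³/s²:
T = 2π √((5e+10)³ / 1.001e+16) s
T ≈ 7.021e+08 s = 22.25 years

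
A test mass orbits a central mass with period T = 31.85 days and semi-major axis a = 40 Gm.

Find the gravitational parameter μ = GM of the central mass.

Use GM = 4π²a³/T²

Convert to SI: T = 31.85 days = 2.75184e+06 s; a = 40 Gm = 4e+10 m.
GM = 4π² · a³ / T².
GM = 4π² · (4e+10)³ / (2.75184e+06)² m³/s² ≈ 3.337e+20 m³/s² = 3.337 × 10^20 m³/s².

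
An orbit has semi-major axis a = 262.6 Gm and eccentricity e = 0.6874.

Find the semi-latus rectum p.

Convert to SI: a = 262.6 Gm = 2.626e+11 m.
p = a (1 − e²).
p = 2.626e+11 · (1 − (0.6874)²) = 2.626e+11 · 0.527481 ≈ 1.385e+11 m = 138.5 Gm.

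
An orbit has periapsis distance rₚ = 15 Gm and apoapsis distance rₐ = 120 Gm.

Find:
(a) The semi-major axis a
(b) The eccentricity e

Convert to SI: rₚ = 15 Gm = 1.5e+10 m; rₐ = 120 Gm = 1.2e+11 m.
(a) a = (rₚ + rₐ) / 2 = (1.5e+10 + 1.2e+11) / 2 ≈ 6.75e+10 m = 67.5 Gm.
(b) e = (rₐ − rₚ) / (rₐ + rₚ) = (1.2e+11 − 1.5e+10) / (1.2e+11 + 1.5e+10) ≈ 0.7778.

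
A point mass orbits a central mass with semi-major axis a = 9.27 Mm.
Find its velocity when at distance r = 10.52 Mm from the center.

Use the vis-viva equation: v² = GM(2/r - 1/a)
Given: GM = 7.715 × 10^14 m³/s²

Convert to SI: a = 9.27 Mm = 9.27e+06 m; r = 10.52 Mm = 1.052e+07 m.
Vis-viva: v = √(GM · (2/r − 1/a)).
2/r − 1/a = 2/1.052e+07 − 1/9.27e+06 = 8.22392e-08 m⁻¹.
v = √(7.715e+14 · 8.22392e-08) m/s ≈ 7965 m/s = 7.965 km/s.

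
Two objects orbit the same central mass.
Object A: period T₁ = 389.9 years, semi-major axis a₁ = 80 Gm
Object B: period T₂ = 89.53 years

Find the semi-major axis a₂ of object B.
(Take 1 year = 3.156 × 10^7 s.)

Convert to SI: T₁ = 389.9 years = 1.23052e+10 s; a₁ = 80 Gm = 8e+10 m; T₂ = 89.53 years = 2.82557e+09 s.
Kepler's third law: (T₁/T₂)² = (a₁/a₂)³ ⇒ a₂ = a₁ · (T₂/T₁)^(2/3).
T₂/T₁ = 2.82557e+09 / 1.23052e+10 = 0.229623.
a₂ = 8e+10 · (0.229623)^(2/3) m ≈ 3e+10 m = 30 Gm.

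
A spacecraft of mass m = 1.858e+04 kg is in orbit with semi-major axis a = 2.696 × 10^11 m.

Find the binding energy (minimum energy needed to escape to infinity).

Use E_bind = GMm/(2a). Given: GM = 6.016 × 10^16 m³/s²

Total orbital energy is E = −GMm/(2a); binding energy is E_bind = −E = GMm/(2a).
E_bind = 6.016e+16 · 1.858e+04 / (2 · 2.696e+11) J ≈ 2.073e+09 J = 2.073 GJ.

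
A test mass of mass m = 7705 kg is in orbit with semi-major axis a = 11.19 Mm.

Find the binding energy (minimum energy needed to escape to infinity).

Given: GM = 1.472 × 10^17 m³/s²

Convert to SI: a = 11.19 Mm = 1.119e+07 m.
Total orbital energy is E = −GMm/(2a); binding energy is E_bind = −E = GMm/(2a).
E_bind = 1.472e+17 · 7705 / (2 · 1.119e+07) J ≈ 5.068e+13 J = 50.68 TJ.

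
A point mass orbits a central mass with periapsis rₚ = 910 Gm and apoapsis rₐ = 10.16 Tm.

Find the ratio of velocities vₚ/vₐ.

Convert to SI: rₚ = 910 Gm = 9.1e+11 m; rₐ = 10.16 Tm = 1.016e+13 m.
Conservation of angular momentum gives rₚvₚ = rₐvₐ, so vₚ/vₐ = rₐ/rₚ.
vₚ/vₐ = 1.016e+13 / 9.1e+11 ≈ 11.16.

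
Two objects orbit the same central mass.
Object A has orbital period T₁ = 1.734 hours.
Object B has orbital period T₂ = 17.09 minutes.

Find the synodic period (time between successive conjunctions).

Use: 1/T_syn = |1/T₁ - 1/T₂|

Convert to SI: T₁ = 1.734 hours = 6242.4 s; T₂ = 17.09 minutes = 1025.4 s.
T_syn = |T₁ · T₂ / (T₁ − T₂)|.
T_syn = |6242.4 · 1025.4 / (6242.4 − 1025.4)| s ≈ 1227 s = 20.45 minutes.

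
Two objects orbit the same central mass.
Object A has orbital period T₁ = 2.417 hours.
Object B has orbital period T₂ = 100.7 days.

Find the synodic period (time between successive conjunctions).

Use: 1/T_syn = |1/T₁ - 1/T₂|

Convert to SI: T₁ = 2.417 hours = 8701.2 s; T₂ = 100.7 days = 8.70048e+06 s.
T_syn = |T₁ · T₂ / (T₁ − T₂)|.
T_syn = |8701.2 · 8.70048e+06 / (8701.2 − 8.70048e+06)| s ≈ 8710 s = 2.419 hours.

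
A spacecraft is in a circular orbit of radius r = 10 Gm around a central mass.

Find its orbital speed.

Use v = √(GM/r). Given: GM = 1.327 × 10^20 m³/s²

Convert to SI: r = 10 Gm = 1e+10 m.
For a circular orbit, gravity supplies the centripetal force, so v = √(GM / r).
v = √(1.327e+20 / 1e+10) m/s ≈ 1.152e+05 m/s = 115.2 km/s.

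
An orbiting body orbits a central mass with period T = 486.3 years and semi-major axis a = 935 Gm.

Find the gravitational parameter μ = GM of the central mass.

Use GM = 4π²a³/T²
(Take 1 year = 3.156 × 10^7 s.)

Convert to SI: T = 486.3 years = 1.53476e+10 s; a = 935 Gm = 9.35e+11 m.
GM = 4π² · a³ / T².
GM = 4π² · (9.35e+11)³ / (1.53476e+10)² m³/s² ≈ 1.37e+17 m³/s² = 1.37 × 10^17 m³/s².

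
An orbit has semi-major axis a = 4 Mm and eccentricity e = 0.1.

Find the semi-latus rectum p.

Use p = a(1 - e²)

Convert to SI: a = 4 Mm = 4e+06 m.
p = a (1 − e²).
p = 4e+06 · (1 − (0.1)²) = 4e+06 · 0.99 ≈ 3.96e+06 m = 3.96 Mm.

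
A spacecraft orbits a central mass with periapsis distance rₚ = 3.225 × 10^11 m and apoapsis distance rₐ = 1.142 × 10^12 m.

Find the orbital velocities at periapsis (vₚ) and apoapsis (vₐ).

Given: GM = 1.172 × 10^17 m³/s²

Use the vis-viva equation v² = GM(2/r − 1/a) with a = (rₚ + rₐ)/2 = (3.225e+11 + 1.142e+12)/2 = 7.3225e+11 m.
vₚ = √(GM · (2/rₚ − 1/a)) = √(1.172e+17 · (2/3.225e+11 − 1/7.3225e+11)) m/s ≈ 752.8 m/s = 752.8 m/s.
vₐ = √(GM · (2/rₐ − 1/a)) = √(1.172e+17 · (2/1.142e+12 − 1/7.3225e+11)) m/s ≈ 212.6 m/s = 212.6 m/s.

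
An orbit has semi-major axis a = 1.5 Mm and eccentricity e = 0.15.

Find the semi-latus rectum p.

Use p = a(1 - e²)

Convert to SI: a = 1.5 Mm = 1.5e+06 m.
p = a (1 − e²).
p = 1.5e+06 · (1 − (0.15)²) = 1.5e+06 · 0.9775 ≈ 1.466e+06 m = 1.466 Mm.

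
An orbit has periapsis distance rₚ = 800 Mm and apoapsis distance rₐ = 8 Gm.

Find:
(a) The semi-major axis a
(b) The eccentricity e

Convert to SI: rₚ = 800 Mm = 8e+08 m; rₐ = 8 Gm = 8e+09 m.
(a) a = (rₚ + rₐ) / 2 = (8e+08 + 8e+09) / 2 ≈ 4.4e+09 m = 4.4 Gm.
(b) e = (rₐ − rₚ) / (rₐ + rₚ) = (8e+09 − 8e+08) / (8e+09 + 8e+08) ≈ 0.8182.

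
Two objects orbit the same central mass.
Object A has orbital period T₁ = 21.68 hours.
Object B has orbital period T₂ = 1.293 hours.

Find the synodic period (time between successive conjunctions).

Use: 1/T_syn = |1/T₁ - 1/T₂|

Convert to SI: T₁ = 21.68 hours = 78048 s; T₂ = 1.293 hours = 4654.8 s.
T_syn = |T₁ · T₂ / (T₁ − T₂)|.
T_syn = |78048 · 4654.8 / (78048 − 4654.8)| s ≈ 4950 s = 1.375 hours.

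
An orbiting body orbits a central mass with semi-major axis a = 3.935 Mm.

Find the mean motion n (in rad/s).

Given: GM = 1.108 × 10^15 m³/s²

Convert to SI: a = 3.935 Mm = 3.935e+06 m.
n = √(GM / a³).
n = √(1.108e+15 / (3.935e+06)³) rad/s ≈ 0.004264 rad/s.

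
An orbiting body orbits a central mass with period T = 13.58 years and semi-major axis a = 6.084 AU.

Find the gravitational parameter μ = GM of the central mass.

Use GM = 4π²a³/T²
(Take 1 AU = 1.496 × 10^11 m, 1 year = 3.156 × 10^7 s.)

Convert to SI: T = 13.58 years = 4.28585e+08 s; a = 6.084 AU = 9.10166e+11 m.
GM = 4π² · a³ / T².
GM = 4π² · (9.10166e+11)³ / (4.28585e+08)² m³/s² ≈ 1.62e+20 m³/s² = 1.62 × 10^20 m³/s².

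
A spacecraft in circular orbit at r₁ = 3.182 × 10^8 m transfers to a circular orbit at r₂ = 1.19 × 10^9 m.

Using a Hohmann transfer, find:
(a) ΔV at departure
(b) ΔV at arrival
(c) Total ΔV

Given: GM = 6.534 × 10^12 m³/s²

Transfer semi-major axis: a_t = (r₁ + r₂)/2 = (3.182e+08 + 1.19e+09)/2 = 7.541e+08 m.
Circular speeds: v₁ = √(GM/r₁) = 143.298 m/s, v₂ = √(GM/r₂) = 74.0996 m/s.
Transfer speeds (vis-viva v² = GM(2/r − 1/a_t)): v₁ᵗ = 180.011 m/s, v₂ᵗ = 48.134 m/s.
(a) ΔV₁ = |v₁ᵗ − v₁| ≈ 36.71 m/s = 36.71 m/s.
(b) ΔV₂ = |v₂ − v₂ᵗ| ≈ 25.97 m/s = 25.97 m/s.
(c) ΔV_total = ΔV₁ + ΔV₂ ≈ 62.68 m/s = 62.68 m/s.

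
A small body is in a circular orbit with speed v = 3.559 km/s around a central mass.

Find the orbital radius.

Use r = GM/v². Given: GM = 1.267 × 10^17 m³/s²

Convert to SI: v = 3.559 km/s = 3559 m/s.
For a circular orbit, v² = GM / r, so r = GM / v².
r = 1.267e+17 / (3559)² m ≈ 1e+10 m = 10 Gm.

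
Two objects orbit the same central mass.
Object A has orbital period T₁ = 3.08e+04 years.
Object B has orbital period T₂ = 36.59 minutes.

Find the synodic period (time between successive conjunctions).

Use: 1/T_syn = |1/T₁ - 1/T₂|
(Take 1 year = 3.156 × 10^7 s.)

Convert to SI: T₁ = 3.08e+04 years = 9.72048e+11 s; T₂ = 36.59 minutes = 2195.4 s.
T_syn = |T₁ · T₂ / (T₁ − T₂)|.
T_syn = |9.72048e+11 · 2195.4 / (9.72048e+11 − 2195.4)| s ≈ 2195 s = 36.59 minutes.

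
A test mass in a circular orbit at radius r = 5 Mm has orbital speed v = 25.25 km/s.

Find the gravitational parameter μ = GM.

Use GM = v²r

Convert to SI: r = 5 Mm = 5e+06 m; v = 25.25 km/s = 25250 m/s.
For a circular orbit v² = GM/r, so GM = v² · r.
GM = (25250)² · 5e+06 m³/s² ≈ 3.188e+15 m³/s² = 3.188 × 10^15 m³/s².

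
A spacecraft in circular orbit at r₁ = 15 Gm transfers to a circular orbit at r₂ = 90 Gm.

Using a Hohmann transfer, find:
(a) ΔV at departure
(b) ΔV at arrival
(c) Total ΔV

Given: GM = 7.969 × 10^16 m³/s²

Convert to SI: r₁ = 15 Gm = 1.5e+10 m; r₂ = 90 Gm = 9e+10 m.
Transfer semi-major axis: a_t = (r₁ + r₂)/2 = (1.5e+10 + 9e+10)/2 = 5.25e+10 m.
Circular speeds: v₁ = √(GM/r₁) = 2304.92 m/s, v₂ = √(GM/r₂) = 940.981 m/s.
Transfer speeds (vis-viva v² = GM(2/r − 1/a_t)): v₁ᵗ = 3017.85 m/s, v₂ᵗ = 502.975 m/s.
(a) ΔV₁ = |v₁ᵗ − v₁| ≈ 712.9 m/s = 712.9 m/s.
(b) ΔV₂ = |v₂ − v₂ᵗ| ≈ 438 m/s = 438 m/s.
(c) ΔV_total = ΔV₁ + ΔV₂ ≈ 1151 m/s = 1.151 km/s.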